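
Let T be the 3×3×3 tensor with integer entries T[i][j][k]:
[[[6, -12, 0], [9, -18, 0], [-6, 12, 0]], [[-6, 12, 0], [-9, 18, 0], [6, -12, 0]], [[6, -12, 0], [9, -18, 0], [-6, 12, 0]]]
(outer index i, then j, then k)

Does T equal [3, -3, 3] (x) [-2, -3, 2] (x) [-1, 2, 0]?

Yes

Reconstruct entrywise from the claimed factors. For example, T[2,0,2] = 0 and Σₗ aₗ[2]bₗ[0]cₗ[2] = (3)·(-2)·(0) = 0; checking all 27 entries, every one matches. The claim holds.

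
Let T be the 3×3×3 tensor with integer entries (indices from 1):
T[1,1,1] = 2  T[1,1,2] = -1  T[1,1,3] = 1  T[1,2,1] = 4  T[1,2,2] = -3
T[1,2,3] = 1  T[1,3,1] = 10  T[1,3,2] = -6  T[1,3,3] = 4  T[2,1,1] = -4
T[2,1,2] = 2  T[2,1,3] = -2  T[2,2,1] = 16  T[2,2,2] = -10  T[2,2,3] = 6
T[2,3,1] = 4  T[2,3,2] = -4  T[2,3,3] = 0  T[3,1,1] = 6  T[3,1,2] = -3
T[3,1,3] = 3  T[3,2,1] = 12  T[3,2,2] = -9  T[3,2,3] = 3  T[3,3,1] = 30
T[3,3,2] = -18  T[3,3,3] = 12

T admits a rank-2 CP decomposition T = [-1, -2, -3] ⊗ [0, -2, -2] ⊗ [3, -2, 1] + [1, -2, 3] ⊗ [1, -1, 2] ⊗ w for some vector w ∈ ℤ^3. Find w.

Subtract the known terms from T to get the rank-1 residual R = [1, -2, 3] ⊗ [1, -1, 2] ⊗ w, so R[i,j,k] = a[i]·b[j]·w[k]. Pick indices with nonzero a[1]·b[1] = (1)·(1) = 1. Only the fibre through (1,1,·) is needed: R[1,1,:] = T[1,1,:] − Σₗ aₗ[1]bₗ[1]cₗ = [2, -1, 1] − (-1)·(0)·[3, -2, 1] = [2, -1, 1]. Then w[k] = R[1,1,k] / 1 for each k, giving w = [2, -1, 1] / 1 = [2, -1, 1].

w = [2, -1, 1]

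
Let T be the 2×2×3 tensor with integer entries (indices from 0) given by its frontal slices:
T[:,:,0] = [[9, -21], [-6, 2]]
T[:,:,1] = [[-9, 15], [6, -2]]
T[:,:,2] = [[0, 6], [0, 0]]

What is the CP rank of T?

Lower bound: the mode-1 unfolding of T (rows indexed by i, columns by (j,k) = (0,0), (0,1), (0,2), (1,0), (1,1), (1,2)) is [[9, -9, 0, -21, 15, 6], [-6, 6, 0, 2, -2, 0]].
There the 2×2 minor on rows i ∈ {0, 1}, columns (j,k) ∈ {(0,0), (1,0)} is det [[9, -21], [-6, 2]] = -108 ≠ 0, so this unfolding has rank ≥ 2; CP rank is at least every unfolding rank, so rank(T) ≥ 2. (Unfolding ranks only ever bound the CP rank from below — rank(T) can be strictly larger than all of them — so the matching upper bound has to come from an explicit 2-term decomposition.)
Upper bound — finding two terms. Write S_k = T[:,:,k] for the frontal slices: S₀ = [[9, -21], [-6, 2]], S₁ = [[-9, 15], [6, -2]], S₂ = [[0, 6], [0, 0]].
If T = a₁ (x) b₁ (x) c₁ + a₂ (x) b₂ (x) c₂ then each S_k = c₁[k]·a₁b₁ᵀ + c₂[k]·a₂b₂ᵀ. S₀ and S₁ are linearly independent, so a₁b₁ᵀ and a₂b₂ᵀ must span the same plane of matrices: they are the rank-1 matrices of the form x·S₀ + y·S₁.
det(x·S₀ + y·S₁) is −108·x² + 180·xy − 72·y² = (-36)·(3·x − 2·y)(x − y), vanishing at (x:y) = (2:3) and (1:1).
M₁ = 2·S₀ + 3·S₁ = [[-9, 3], [6, -2]] = −[3, -2][3, -1]ᵀ and M₂ = S₀ + S₁ = [[0, -6], [0, 0]] = (-6)·[1, 0][0, 1]ᵀ, so take a₁ = [3, -2], b₁ = [3, -1], a₂ = [1, 0], b₂ = [0, 1].
Each slice is an integer combination of E₁ = a₁b₁ᵀ and E₂ = a₂b₂ᵀ: S₀ = E₁ − 18·E₂, S₁ = −E₁ + 12·E₂, S₂ = 6·E₂; reading off coefficients, c₁ = [1, -1, 0] and c₂ = [-18, 12, 6].
Hence T = [3, -2] (x) [3, -1] (x) [1, -1, 0] + [1, 0] (x) [0, 1] (x) [-18, 12, 6], so rank(T) ≤ 2.
These bounds meet, so rank(T) = 2.

2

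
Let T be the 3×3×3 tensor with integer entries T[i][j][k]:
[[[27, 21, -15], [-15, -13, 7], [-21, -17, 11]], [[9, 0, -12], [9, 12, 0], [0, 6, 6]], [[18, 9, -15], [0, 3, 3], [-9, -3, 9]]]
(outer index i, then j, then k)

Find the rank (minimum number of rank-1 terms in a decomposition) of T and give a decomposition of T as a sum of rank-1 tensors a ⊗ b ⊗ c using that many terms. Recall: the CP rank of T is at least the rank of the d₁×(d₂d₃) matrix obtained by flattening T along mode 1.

Lower bound: the mode-1 unfolding of T (rows indexed by i, columns by (j,k) = (0,0), (0,1), (0,2), (1,0), (1,1), (1,2), (2,0), (2,1), (2,2)) is [[27, 21, -15, -15, -13, 7, -21, -17, 11], [9, 0, -12, 9, 12, 0, 0, 6, 6], [18, 9, -15, 0, 3, 3, -9, -3, 9]].
There the 2×2 minor on rows i ∈ {0, 1}, columns (j,k) ∈ {(0,0), (0,1)} is det [[27, 21], [9, 0]] = -189 ≠ 0, so this unfolding has rank ≥ 2; CP rank is at least every unfolding rank, so rank(T) ≥ 2. (Flattening ranks never certify an upper bound on CP rank; for that we must actually write T with 2 rank-1 terms.)
Upper bound — finding two terms. Write S_k = T[:,:,k] for the frontal slices: S₀ = [[27, -15, -21], [9, 9, 0], [18, 0, -9]], S₁ = [[21, -13, -17], [0, 12, 6], [9, 3, -3]], S₂ = [[-15, 7, 11], [-12, 0, 6], [-15, 3, 9]].
If T = a₁ ⊗ b₁ ⊗ c₁ + a₂ ⊗ b₂ ⊗ c₂ then each S_k = c₁[k]·a₁b₁ᵀ + c₂[k]·a₂b₂ᵀ. S₀ and S₁ are linearly independent, so a₁b₁ᵀ and a₂b₂ᵀ must span the same plane of matrices: they are the rank-1 matrices of the form x·S₀ + y·S₁.
The 2×2 minor of x·S₀ + y·S₁ on rows {0,1}, columns {0,1} is 378·x² + 630·xy + 252·y² = 126·(3·x + 2·y)(x + y), vanishing at (x:y) = (2:-3) and (1:-1).
M₁ = 2·S₀ − 3·S₁ = [[-9, 9, 9], [18, -18, -18], [9, -9, -9]] = (-9)·[1, -2, -1][1, -1, -1]ᵀ and M₂ = S₀ − S₁ = [[6, -2, -4], [9, -3, -6], [9, -3, -6]] = [2, 3, 3][3, -1, -2]ᵀ, so take a₁ = [1, -2, -1], b₁ = [1, -1, -1], a₂ = [2, 3, 3], b₂ = [3, -1, -2].
Each slice is an integer combination of E₁ = a₁b₁ᵀ and E₂ = a₂b₂ᵀ: S₀ = 9·E₁ + 3·E₂, S₁ = 9·E₁ + 2·E₂, S₂ = −3·E₁ − 2·E₂; reading off coefficients, c₁ = [9, 9, -3] and c₂ = [3, 2, -2].
Hence T = [1, -2, -1] ⊗ [1, -1, -1] ⊗ [9, 9, -3] + [2, 3, 3] ⊗ [3, -1, -2] ⊗ [3, 2, -2], so rank(T) ≤ 2.
These bounds meet, so rank(T) = 2.

rank(T) = 2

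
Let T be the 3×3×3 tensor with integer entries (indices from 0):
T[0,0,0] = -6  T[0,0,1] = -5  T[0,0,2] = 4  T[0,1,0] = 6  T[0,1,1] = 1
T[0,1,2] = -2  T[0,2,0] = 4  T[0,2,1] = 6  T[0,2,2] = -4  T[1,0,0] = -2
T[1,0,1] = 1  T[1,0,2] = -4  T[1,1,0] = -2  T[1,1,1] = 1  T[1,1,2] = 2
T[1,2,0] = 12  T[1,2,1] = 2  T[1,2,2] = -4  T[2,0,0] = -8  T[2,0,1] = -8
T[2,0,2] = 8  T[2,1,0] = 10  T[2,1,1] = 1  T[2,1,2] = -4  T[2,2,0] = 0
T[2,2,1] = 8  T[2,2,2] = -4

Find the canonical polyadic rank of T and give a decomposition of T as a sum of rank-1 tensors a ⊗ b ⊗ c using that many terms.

Lower bound: the mode-3 unfolding of T (rows indexed by k, columns by (i,j) = (0,0), (0,1), (0,2), (1,0), (1,1), (1,2), (2,0), (2,1), (2,2)) is [[-6, 6, 4, -2, -2, 12, -8, 10, 0], [-5, 1, 6, 1, 1, 2, -8, 1, 8], [4, -2, -4, -4, 2, -4, 8, -4, -4]].
There the 3×3 minor on rows k ∈ {0, 1, 2}, columns (i,j) ∈ {(0,0), (0,1), (1,0)} is det [[-6, 6, -2], [-5, 1, 1], [4, -2, -4]] = -96 ≠ 0, so this unfolding has rank ≥ 3; CP rank is at least every unfolding rank, so rank(T) ≥ 3. (This is only a lower bound: in general the CP rank may exceed every unfolding rank, so we still need to exhibit 3 rank-1 terms summing to T.)
Upper bound: T is a sum of 3 rank-1 terms, T = [0, 2, -1] ⊗ [2, -1, 0] ⊗ [2, 1, -2] + [1, -1, 2] ⊗ [1, 1, -2] ⊗ [2, -1, 0] + [1, 1, 1] ⊗ [2, -1, -2] ⊗ [-4, -2, 2] (written with every a and b primitive with positive leading entry and the scale carried by c; CP decompositions are not unique, and this one is verified by expanding entrywise), so rank(T) ≤ 3.
These bounds meet, so rank(T) = 3.

rank(T) = 3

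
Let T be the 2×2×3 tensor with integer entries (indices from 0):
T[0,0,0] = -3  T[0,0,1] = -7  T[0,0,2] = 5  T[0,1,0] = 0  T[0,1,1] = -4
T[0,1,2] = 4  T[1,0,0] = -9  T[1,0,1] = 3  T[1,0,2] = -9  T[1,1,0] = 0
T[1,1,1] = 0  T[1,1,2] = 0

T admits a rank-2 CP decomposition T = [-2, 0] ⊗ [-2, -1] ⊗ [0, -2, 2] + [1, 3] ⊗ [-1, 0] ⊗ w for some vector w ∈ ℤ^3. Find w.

w = [3, -1, 3]

Subtract the known terms from T to get the rank-1 residual R = [1, 3] ⊗ [-1, 0] ⊗ w, so R[i,j,k] = a[i]·b[j]·w[k]. Pick indices with nonzero a[0]·b[0] = (1)·(-1) = -1. Only the fibre through (0,0,·) is needed: R[0,0,:] = T[0,0,:] − Σₗ aₗ[0]bₗ[0]cₗ = [-3, -7, 5] − (-2)·(-2)·[0, -2, 2] = [-3, 1, -3]. Then w[k] = R[0,0,k] / -1 for each k, giving w = [-3, 1, -3] / -1 = [3, -1, 3].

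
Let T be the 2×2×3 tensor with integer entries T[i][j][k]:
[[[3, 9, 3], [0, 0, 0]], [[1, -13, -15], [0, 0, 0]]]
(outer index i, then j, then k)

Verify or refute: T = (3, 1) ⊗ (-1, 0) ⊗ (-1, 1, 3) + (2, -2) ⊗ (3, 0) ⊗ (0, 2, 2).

Reconstruct entrywise from the claimed factors. For example, T[1,1,1] = 0 and Σₗ aₗ[1]bₗ[1]cₗ[1] = (1)·(0)·(1) + (-2)·(0)·(2) = 0; checking all 12 entries, every one matches. The claim holds.

Yes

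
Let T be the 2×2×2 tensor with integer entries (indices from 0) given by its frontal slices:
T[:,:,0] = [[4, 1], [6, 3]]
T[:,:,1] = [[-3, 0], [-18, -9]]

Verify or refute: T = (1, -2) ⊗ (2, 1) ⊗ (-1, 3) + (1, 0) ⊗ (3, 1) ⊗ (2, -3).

Reconstruct entry (1,0,0) from the claimed factors: Σₗ aₗ[1]bₗ[0]cₗ[0] = (-2)·(2)·(-1) + (0)·(3)·(2) = 4, but T[1,0,0] = 6. The claim is false.

No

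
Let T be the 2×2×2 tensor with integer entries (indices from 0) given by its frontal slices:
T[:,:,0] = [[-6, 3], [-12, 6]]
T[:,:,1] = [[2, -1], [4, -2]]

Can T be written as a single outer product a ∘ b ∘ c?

If T = a ∘ b ∘ c then every fibre of T is a multiple of the corresponding factor, so read the factors off the fibres through the nonzero entry T[0,0,0] = -6.
The mode-1 fibre T[:,0,0] = [-6, -12] gives a = [1, 2] (primitive direction); the mode-2 fibre T[0,:,0] = [-6, 3] gives b = [2, -1]; then c[k] = T[0,0,k] / (a[0]·b[0]) = [-6, 2] / 2 = [-3, 1].
Expanding [1, 2] ∘ [2, -1] ∘ [-3, 1] reproduces all 8 entries of T, so T = [1, 2] ∘ [2, -1] ∘ [-3, 1] and rank(T) ≤ 1.
Equivalently every frontal slice T[:,:,k] is c[k] times the rank-1 matrix [1, 2] ∘ [2, -1]. So T has rank 1 (it is nonzero).

Yes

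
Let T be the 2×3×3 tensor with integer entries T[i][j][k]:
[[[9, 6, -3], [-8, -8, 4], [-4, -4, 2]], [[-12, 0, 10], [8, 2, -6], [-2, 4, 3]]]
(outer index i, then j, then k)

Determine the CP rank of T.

3

Lower bound: the mode-3 unfolding of T (rows indexed by k, columns by (i,j) = (0,0), (0,1), (0,2), (1,0), (1,1), (1,2)) is [[9, -8, -4, -12, 8, -2], [6, -8, -4, 0, 2, 4], [-3, 4, 2, 10, -6, 3]].
There the 3×3 minor on rows k ∈ {0, 1, 2}, columns (i,j) ∈ {(0,0), (0,1), (1,0)} is det [[9, -8, -12], [6, -8, 0], [-3, 4, 10]] = -240 ≠ 0, so this unfolding has rank ≥ 3; CP rank is at least every unfolding rank, so rank(T) ≥ 3. (This is only a lower bound: in general the CP rank may exceed every unfolding rank, so we still need to exhibit 3 rank-1 terms summing to T.)
Upper bound: T is a sum of 3 rank-1 terms, T = [0, 1] ⊗ [2, -1, 1] ⊗ [-4, 2, 4] + [1, 0] ⊗ [1, 0, 0] ⊗ [1, -2, 1] + [2, -1] ⊗ [2, -2, -1] ⊗ [2, 2, -1] (one valid choice — decompositions are not unique — normalised so each a, b is primitive with positive first nonzero entry; check it by expanding all entries), so rank(T) ≤ 3.
These bounds meet, so rank(T) = 3.
Check entry T[0,0,2] = -3: (0)·(2)·(4) + (1)·(1)·(1) + (2)·(2)·(-1) = -3.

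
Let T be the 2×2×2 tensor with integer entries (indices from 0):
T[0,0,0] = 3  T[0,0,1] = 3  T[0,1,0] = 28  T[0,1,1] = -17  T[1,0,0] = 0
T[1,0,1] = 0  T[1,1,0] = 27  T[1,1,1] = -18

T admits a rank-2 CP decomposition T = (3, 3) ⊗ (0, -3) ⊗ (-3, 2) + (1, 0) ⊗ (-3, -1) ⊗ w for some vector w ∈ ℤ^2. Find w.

w = (-1, -1)

Subtract the known terms from T to get the rank-1 residual R = (1, 0) ⊗ (-3, -1) ⊗ w, so R[i,j,k] = a[i]·b[j]·w[k]. Pick indices with nonzero a[0]·b[0] = (1)·(-3) = -3. Only the fibre through (0,0,·) is needed: R[0,0,:] = T[0,0,:] − Σₗ aₗ[0]bₗ[0]cₗ = [3, 3] − (3)·(0)·(-3, 2) = [3, 3]. Then w[k] = R[0,0,k] / -3 for each k, giving w = [3, 3] / -3 = (-1, -1).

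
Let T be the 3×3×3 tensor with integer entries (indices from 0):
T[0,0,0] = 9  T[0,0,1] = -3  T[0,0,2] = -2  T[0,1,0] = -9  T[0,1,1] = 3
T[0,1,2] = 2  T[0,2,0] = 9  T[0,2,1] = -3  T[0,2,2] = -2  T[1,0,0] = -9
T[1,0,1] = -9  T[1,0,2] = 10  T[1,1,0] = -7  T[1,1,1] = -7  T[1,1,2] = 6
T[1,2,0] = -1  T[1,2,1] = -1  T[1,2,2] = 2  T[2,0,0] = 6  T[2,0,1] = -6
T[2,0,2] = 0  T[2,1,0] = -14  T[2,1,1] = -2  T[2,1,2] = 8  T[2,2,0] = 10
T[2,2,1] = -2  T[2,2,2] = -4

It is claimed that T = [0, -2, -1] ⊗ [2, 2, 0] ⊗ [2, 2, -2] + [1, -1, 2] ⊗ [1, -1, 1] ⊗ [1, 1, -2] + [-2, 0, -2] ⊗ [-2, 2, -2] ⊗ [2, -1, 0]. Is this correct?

Reconstruct entrywise from the claimed factors. For example, T[0,1,0] = -9 and Σₗ aₗ[0]bₗ[1]cₗ[0] = (0)·(2)·(2) + (1)·(-1)·(1) + (-2)·(2)·(2) = -9; checking all 27 entries, every one matches. The claim holds.

Yes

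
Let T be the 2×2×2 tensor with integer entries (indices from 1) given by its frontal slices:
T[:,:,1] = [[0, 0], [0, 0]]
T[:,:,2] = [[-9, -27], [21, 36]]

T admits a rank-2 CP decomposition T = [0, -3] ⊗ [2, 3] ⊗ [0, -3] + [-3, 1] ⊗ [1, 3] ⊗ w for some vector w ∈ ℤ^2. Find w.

Subtract the known terms from T to get the rank-1 residual R = [-3, 1] ⊗ [1, 3] ⊗ w, so R[i,j,k] = a[i]·b[j]·w[k]. Pick indices with nonzero a[1]·b[1] = (-3)·(1) = -3. Only the fibre through (1,1,·) is needed: R[1,1,:] = T[1,1,:] − Σₗ aₗ[1]bₗ[1]cₗ = [0, -9] − (0)·(2)·[0, -3] = [0, -9]. Then w[k] = R[1,1,k] / -3 for each k, giving w = [0, -9] / -3 = [0, 3].

w = [0, 3]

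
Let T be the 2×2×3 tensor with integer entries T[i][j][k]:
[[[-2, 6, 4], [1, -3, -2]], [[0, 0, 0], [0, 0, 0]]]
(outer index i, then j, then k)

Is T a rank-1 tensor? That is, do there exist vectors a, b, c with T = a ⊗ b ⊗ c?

Yes

If T = a ⊗ b ⊗ c then every fibre of T is a multiple of the corresponding factor, so read the factors off the fibres through the nonzero entry T[0,0,0] = -2.
The mode-1 fibre T[:,0,0] = [-2, 0] gives a = [1, 0] (primitive direction); the mode-2 fibre T[0,:,0] = [-2, 1] gives b = [2, -1]; then c[k] = T[0,0,k] / (a[0]·b[0]) = [-2, 6, 4] / 2 = [-1, 3, 2].
Expanding [1, 0] ⊗ [2, -1] ⊗ [-1, 3, 2] reproduces all 12 entries of T, so T = [1, 0] ⊗ [2, -1] ⊗ [-1, 3, 2] and rank(T) ≤ 1.
Equivalently every frontal slice T[:,:,k] is c[k] times the rank-1 matrix [1, 0] ⊗ [2, -1]. So T has rank 1 (it is nonzero).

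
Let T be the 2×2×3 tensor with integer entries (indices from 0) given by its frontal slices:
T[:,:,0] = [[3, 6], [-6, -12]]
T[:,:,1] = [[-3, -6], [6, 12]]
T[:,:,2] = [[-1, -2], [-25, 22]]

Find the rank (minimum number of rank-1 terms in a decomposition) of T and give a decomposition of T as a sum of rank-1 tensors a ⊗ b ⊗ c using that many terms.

Lower bound: the mode-3 unfolding of T (rows indexed by k, columns by (i,j) = (0,0), (0,1), (1,0), (1,1)) is [[3, 6, -6, -12], [-3, -6, 6, 12], [-1, -2, -25, 22]].
There the 2×2 minor on rows k ∈ {0, 2}, columns (i,j) ∈ {(0,0), (1,0)} is det [[3, -6], [-1, -25]] = -81 ≠ 0, so this unfolding has rank ≥ 2; CP rank is at least every unfolding rank, so rank(T) ≥ 2. (Unfolding ranks only ever bound the CP rank from below — rank(T) can be strictly larger than all of them — so the matching upper bound has to come from an explicit 2-term decomposition.)
Upper bound — finding two terms. Write S_k = T[:,:,k] for the frontal slices: S₀ = [[3, 6], [-6, -12]], S₁ = [[-3, -6], [6, 12]], S₂ = [[-1, -2], [-25, 22]].
If T = a₁ ⊗ b₁ ⊗ c₁ + a₂ ⊗ b₂ ⊗ c₂ then each S_k = c₁[k]·a₁b₁ᵀ + c₂[k]·a₂b₂ᵀ. S₀ and S₂ are linearly independent, so a₁b₁ᵀ and a₂b₂ᵀ must span the same plane of matrices: they are the rank-1 matrices of the form x·S₀ + y·S₂.
det(x·S₀ + y·S₂) is 216·xy − 72·y² = 72·(3·x − y)(y), vanishing at (x:y) = (1:3) and (1:0).
M₁ = S₀ + 3·S₂ = [[0, 0], [-81, 54]] = (-27)·[0, 1][3, -2]ᵀ and M₂ = S₀ = [[3, 6], [-6, -12]] = 3·[1, -2][1, 2]ᵀ, so take a₁ = [0, 1], b₁ = [3, -2], a₂ = [1, -2], b₂ = [1, 2].
Each slice is an integer combination of E₁ = a₁b₁ᵀ and E₂ = a₂b₂ᵀ: S₀ = 3·E₂, S₁ = −3·E₂, S₂ = −9·E₁ − E₂; reading off coefficients, c₁ = [0, 0, -9] and c₂ = [3, -3, -1].
Hence T = [0, 1] ⊗ [3, -2] ⊗ [0, 0, -9] + [1, -2] ⊗ [1, 2] ⊗ [3, -3, -1], so rank(T) ≤ 2.
These bounds meet, so rank(T) = 2.

rank(T) = 2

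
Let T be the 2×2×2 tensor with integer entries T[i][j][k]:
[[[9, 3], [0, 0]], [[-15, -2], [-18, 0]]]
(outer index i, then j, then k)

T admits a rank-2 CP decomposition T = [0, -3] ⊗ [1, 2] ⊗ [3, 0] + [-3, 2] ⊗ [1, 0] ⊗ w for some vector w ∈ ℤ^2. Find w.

Subtract the known terms from T to get the rank-1 residual R = [-3, 2] ⊗ [1, 0] ⊗ w, so R[i,j,k] = a[i]·b[j]·w[k]. Pick indices with nonzero a[0]·b[0] = (-3)·(1) = -3. Only the fibre through (0,0,·) is needed: R[0,0,:] = T[0,0,:] − Σₗ aₗ[0]bₗ[0]cₗ = [9, 3] − (0)·(1)·[3, 0] = [9, 3]. Then w[k] = R[0,0,k] / -3 for each k, giving w = [9, 3] / -3 = [-3, -1].

w = [-3, -1]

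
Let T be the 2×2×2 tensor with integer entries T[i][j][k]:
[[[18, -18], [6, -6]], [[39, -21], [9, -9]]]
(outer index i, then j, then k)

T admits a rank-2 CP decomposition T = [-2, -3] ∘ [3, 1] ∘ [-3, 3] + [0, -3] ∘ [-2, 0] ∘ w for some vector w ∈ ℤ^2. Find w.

w = [2, 1]

Subtract the known terms from T to get the rank-1 residual R = [0, -3] ∘ [-2, 0] ∘ w, so R[i,j,k] = a[i]·b[j]·w[k]. Pick indices with nonzero a[1]·b[0] = (-3)·(-2) = 6. Only the fibre through (1,0,·) is needed: R[1,0,:] = T[1,0,:] − Σₗ aₗ[1]bₗ[0]cₗ = [39, -21] − (-3)·(3)·[-3, 3] = [12, 6]. Then w[k] = R[1,0,k] / 6 for each k, giving w = [12, 6] / 6 = [2, 1].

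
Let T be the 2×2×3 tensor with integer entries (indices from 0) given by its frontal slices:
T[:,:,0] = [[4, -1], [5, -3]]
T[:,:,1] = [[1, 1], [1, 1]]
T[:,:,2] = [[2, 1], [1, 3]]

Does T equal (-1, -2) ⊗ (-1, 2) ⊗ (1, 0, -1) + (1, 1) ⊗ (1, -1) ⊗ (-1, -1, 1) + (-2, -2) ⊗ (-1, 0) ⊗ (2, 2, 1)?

Reconstruct entry (0,0,1) from the claimed factors: Σₗ aₗ[0]bₗ[0]cₗ[1] = (-1)·(-1)·(0) + (1)·(1)·(-1) + (-2)·(-1)·(2) = 3, but T[0,0,1] = 1. The claim is false.

No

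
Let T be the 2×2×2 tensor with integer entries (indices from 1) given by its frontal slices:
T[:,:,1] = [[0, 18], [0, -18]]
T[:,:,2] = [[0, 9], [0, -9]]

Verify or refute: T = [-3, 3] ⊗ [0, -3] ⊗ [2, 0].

Reconstruct entry (1,2,2) from the claimed factors: Σₗ aₗ[1]bₗ[2]cₗ[2] = (-3)·(-3)·(0) = 0, but T[1,2,2] = 9. The claim is false.

No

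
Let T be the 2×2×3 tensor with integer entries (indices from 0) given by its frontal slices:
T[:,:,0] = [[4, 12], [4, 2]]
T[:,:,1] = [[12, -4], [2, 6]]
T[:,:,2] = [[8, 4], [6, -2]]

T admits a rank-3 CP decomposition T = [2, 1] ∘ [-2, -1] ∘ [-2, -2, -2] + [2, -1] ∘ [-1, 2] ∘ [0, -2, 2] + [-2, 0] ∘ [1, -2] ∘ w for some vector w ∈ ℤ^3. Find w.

w = [2, 0, -2]

Subtract the known terms from T to get the rank-1 residual R = [-2, 0] ∘ [1, -2] ∘ w, so R[i,j,k] = a[i]·b[j]·w[k]. Pick indices with nonzero a[0]·b[0] = (-2)·(1) = -2. Only the fibre through (0,0,·) is needed: R[0,0,:] = T[0,0,:] − Σₗ aₗ[0]bₗ[0]cₗ = [4, 12, 8] − (2)·(-2)·[-2, -2, -2] − (2)·(-1)·[0, -2, 2] = [-4, 0, 4]. Then w[k] = R[0,0,k] / -2 for each k, giving w = [-4, 0, 4] / -2 = [2, 0, -2].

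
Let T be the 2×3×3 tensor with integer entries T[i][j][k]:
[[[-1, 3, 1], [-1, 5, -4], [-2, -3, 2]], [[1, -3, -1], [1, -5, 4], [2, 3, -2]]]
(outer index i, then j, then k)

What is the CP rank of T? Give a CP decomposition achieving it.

Lower bound: the mode-3 unfolding of T (rows indexed by k, columns by (i,j) = (0,0), (0,1), (0,2), (1,0), (1,1), (1,2)) is [[-1, -1, -2, 1, 1, 2], [3, 5, -3, -3, -5, 3], [1, -4, 2, -1, 4, -2]].
There the 3×3 minor on rows k ∈ {0, 1, 2}, columns (i,j) ∈ {(0,0), (0,1), (0,2)} is det [[-1, -1, -2], [3, 5, -3], [1, -4, 2]] = 45 ≠ 0, so this unfolding has rank ≥ 3; CP rank is at least every unfolding rank, so rank(T) ≥ 3. (Unfolding ranks only ever bound the CP rank from below — rank(T) can be strictly larger than all of them — so the matching upper bound has to come from an explicit 3-term decomposition.)
Upper bound: T is a sum of 3 rank-1 terms, T = [1, -1] ⊗ [0, 1, -2] ⊗ [1, 2, 0] + [1, -1] ⊗ [1, -1, 1] ⊗ [0, 1, 2] + [1, -1] ⊗ [1, 2, 0] ⊗ [-1, 2, -1] (written with every a and b primitive with positive leading entry and the scale carried by c; CP decompositions are not unique, and this one is verified by expanding entrywise), so rank(T) ≤ 3.
These bounds meet, so rank(T) = 3.
Check entry T[0,0,1] = 3: (1)·(0)·(2) + (1)·(1)·(1) + (1)·(1)·(2) = 3.

rank(T) = 3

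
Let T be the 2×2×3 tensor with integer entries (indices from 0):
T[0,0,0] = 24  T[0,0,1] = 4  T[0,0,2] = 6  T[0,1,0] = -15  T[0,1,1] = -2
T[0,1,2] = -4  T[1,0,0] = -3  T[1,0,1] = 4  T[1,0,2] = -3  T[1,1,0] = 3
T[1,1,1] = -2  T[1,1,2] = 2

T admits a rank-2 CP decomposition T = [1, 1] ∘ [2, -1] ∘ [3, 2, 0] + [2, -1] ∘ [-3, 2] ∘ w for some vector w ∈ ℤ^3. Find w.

w = [-3, 0, -1]

Subtract the known terms from T to get the rank-1 residual R = [2, -1] ∘ [-3, 2] ∘ w, so R[i,j,k] = a[i]·b[j]·w[k]. Pick indices with nonzero a[0]·b[0] = (2)·(-3) = -6. Only the fibre through (0,0,·) is needed: R[0,0,:] = T[0,0,:] − Σₗ aₗ[0]bₗ[0]cₗ = [24, 4, 6] − (1)·(2)·[3, 2, 0] = [18, 0, 6]. Then w[k] = R[0,0,k] / -6 for each k, giving w = [18, 0, 6] / -6 = [-3, 0, -1].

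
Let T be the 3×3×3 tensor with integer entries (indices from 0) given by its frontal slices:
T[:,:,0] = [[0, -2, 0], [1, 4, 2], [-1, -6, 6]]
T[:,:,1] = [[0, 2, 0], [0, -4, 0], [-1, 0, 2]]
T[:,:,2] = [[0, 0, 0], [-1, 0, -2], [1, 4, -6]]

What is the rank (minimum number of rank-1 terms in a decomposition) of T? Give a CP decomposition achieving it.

rank(T) = 3

Lower bound: the mode-1 unfolding of T (rows indexed by i, columns by (j,k) = (0,0), (0,1), (0,2), (1,0), (1,1), (1,2), (2,0), (2,1), (2,2)) is [[0, 0, 0, -2, 2, 0, 0, 0, 0], [1, 0, -1, 4, -4, 0, 2, 0, -2], [-1, -1, 1, -6, 0, 4, 6, 2, -6]].
There the 3×3 minor on rows i ∈ {0, 1, 2}, columns (j,k) ∈ {(0,0), (0,1), (1,0)} is det [[0, 0, -2], [1, 0, 4], [-1, -1, -6]] = 2 ≠ 0, so this unfolding has rank ≥ 3; CP rank is at least every unfolding rank, so rank(T) ≥ 3. (Unfolding ranks only ever bound the CP rank from below — rank(T) can be strictly larger than all of them — so the matching upper bound has to come from an explicit 3-term decomposition.)
Upper bound: T is a sum of 3 rank-1 terms, T = [0, 0, 1] ⊗ [1, 2, -2] ⊗ [-2, -1, 2] + [0, 1, 1] ⊗ [1, 0, 2] ⊗ [1, 0, -1] + [1, -2, 1] ⊗ [0, 1, 0] ⊗ [-2, 2, 0] (written with every a and b primitive with positive leading entry and the scale carried by c; CP decompositions are not unique, and this one is verified by expanding entrywise), so rank(T) ≤ 3.
These bounds meet, so rank(T) = 3.
Check entry T[1,0,0] = 1: (0)·(1)·(-2) + (1)·(1)·(1) + (-2)·(0)·(-2) = 1.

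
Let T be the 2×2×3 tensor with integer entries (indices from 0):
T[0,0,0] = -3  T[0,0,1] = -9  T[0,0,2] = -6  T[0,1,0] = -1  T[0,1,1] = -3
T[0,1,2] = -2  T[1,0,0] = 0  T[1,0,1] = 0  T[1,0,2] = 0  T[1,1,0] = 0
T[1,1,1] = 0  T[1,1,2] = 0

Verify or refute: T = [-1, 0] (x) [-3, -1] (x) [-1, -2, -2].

No

Reconstruct entry (0,0,1) from the claimed factors: Σₗ aₗ[0]bₗ[0]cₗ[1] = (-1)·(-3)·(-2) = -6, but T[0,0,1] = -9. The claim is false.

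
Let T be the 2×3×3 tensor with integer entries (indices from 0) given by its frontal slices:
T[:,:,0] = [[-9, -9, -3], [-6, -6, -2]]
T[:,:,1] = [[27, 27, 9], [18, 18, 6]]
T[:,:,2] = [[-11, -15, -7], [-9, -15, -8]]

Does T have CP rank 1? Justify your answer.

No

The mode-1 unfolding of T (rows indexed by i, columns by (j,k) = (0,0), (0,1), (0,2), (1,0), (1,1), (1,2), (2,0), (2,1), (2,2)) is [[-9, 27, -11, -9, 27, -15, -3, 9, -7], [-6, 18, -9, -6, 18, -15, -2, 6, -8]].
There the 2×2 minor on rows i ∈ {0, 1}, columns (j,k) ∈ {(0,0), (0,2)} is det [[-9, -11], [-6, -9]] = 15 ≠ 0, so this unfolding has rank ≥ 2; CP rank is at least every unfolding rank, so rank(T) ≥ 2.
In particular rank(T) ≥ 2 > 1, so T is not rank-1.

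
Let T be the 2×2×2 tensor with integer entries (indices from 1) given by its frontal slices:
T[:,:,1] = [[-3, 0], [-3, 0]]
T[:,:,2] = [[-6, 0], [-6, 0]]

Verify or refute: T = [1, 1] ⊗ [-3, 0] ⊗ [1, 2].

Yes

Reconstruct entrywise from the claimed factors. For example, T[1,1,1] = -3 and Σₗ aₗ[1]bₗ[1]cₗ[1] = (1)·(-3)·(1) = -3; checking all 8 entries, every one matches. The claim holds.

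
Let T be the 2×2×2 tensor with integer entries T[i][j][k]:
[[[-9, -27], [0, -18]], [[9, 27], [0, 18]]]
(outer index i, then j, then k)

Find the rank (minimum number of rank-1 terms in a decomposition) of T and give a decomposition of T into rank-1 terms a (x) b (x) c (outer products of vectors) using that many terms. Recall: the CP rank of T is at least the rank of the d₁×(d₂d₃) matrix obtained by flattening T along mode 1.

Lower bound: the mode-2 unfolding of T (rows indexed by j, columns by (i,k) = (0,0), (0,1), (1,0), (1,1)) is [[-9, -27, 9, 27], [0, -18, 0, 18]].
There the 2×2 minor on rows j ∈ {0, 1}, columns (i,k) ∈ {(0,0), (0,1)} is det [[-9, -27], [0, -18]] = 162 ≠ 0, so this unfolding has rank ≥ 2; CP rank is at least every unfolding rank, so rank(T) ≥ 2. (Flattening ranks never certify an upper bound on CP rank; for that we must actually write T with 2 rank-1 terms.)
Upper bound — finding two terms. Every mode-1 slice of T is a multiple of one matrix: T[i,:,:] = a[i]·M with a = [1, -1] and M = [[-9, -27], [0, -18]] (rows indexed by j, columns by k). So it suffices to write M as a sum of two rank-1 matrices.
Splitting M by its rows (j = 0, 1), M = [1, 0][-9, -27]ᵀ + [0, 1][0, -18]ᵀ.
Hence T = [1, -1] (x) [1, 0] (x) [-9, -27] + [1, -1] (x) [0, 1] (x) [0, -18], so rank(T) ≤ 2.
These bounds meet, so rank(T) = 2.
Check entry T[0,1,1] = -18: (1)·(0)·(-27) + (1)·(1)·(-18) = -18.

rank(T) = 2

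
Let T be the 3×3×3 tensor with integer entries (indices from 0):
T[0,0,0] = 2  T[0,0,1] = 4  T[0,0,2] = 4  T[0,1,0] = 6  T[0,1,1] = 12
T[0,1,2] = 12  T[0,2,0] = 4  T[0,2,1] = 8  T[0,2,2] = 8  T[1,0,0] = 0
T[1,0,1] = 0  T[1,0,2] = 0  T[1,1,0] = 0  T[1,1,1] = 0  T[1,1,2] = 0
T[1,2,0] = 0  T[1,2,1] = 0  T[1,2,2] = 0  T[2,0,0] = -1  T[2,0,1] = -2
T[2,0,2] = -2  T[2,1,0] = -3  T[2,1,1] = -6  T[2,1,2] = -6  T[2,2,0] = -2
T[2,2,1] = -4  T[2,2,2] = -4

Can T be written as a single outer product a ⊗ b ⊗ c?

Yes

The mode-1 fibre T[:,0,0] = [2, 0, -1] gives a = [2, 0, -1] (primitive direction); the mode-2 fibre T[0,:,0] = [2, 6, 4] gives b = [1, 3, 2]; then c[k] = T[0,0,k] / (a[0]·b[0]) = [2, 4, 4] / 2 = [1, 2, 2].
Expanding [2, 0, -1] ⊗ [1, 3, 2] ⊗ [1, 2, 2] reproduces all 27 entries of T, so T = [2, 0, -1] ⊗ [1, 3, 2] ⊗ [1, 2, 2] and rank(T) ≤ 1.
Equivalently every frontal slice T[:,:,k] is c[k] times the rank-1 matrix [2, 0, -1] ⊗ [1, 3, 2]. So T has rank 1 (it is nonzero).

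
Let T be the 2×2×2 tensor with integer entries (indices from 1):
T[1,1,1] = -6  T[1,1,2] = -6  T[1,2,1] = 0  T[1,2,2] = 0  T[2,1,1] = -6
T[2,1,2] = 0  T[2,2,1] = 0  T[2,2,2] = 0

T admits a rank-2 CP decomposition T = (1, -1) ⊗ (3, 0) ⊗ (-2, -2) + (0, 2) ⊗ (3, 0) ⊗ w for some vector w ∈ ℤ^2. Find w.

w = (-2, -1)

Subtract the known terms from T to get the rank-1 residual R = (0, 2) ⊗ (3, 0) ⊗ w, so R[i,j,k] = a[i]·b[j]·w[k]. Pick indices with nonzero a[2]·b[1] = (2)·(3) = 6. Only the fibre through (2,1,·) is needed: R[2,1,:] = T[2,1,:] − Σₗ aₗ[2]bₗ[1]cₗ = [-6, 0] − (-1)·(3)·(-2, -2) = [-12, -6]. Then w[k] = R[2,1,k] / 6 for each k, giving w = [-12, -6] / 6 = (-2, -1).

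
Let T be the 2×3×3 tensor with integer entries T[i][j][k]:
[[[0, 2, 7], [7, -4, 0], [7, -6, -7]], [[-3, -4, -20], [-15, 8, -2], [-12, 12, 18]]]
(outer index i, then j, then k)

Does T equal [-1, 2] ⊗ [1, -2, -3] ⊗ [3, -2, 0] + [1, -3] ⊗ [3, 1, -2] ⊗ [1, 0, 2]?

No

Reconstruct entry (0,0,2) from the claimed factors: Σₗ aₗ[0]bₗ[0]cₗ[2] = (-1)·(1)·(0) + (1)·(3)·(2) = 6, but T[0,0,2] = 7. The claim is false.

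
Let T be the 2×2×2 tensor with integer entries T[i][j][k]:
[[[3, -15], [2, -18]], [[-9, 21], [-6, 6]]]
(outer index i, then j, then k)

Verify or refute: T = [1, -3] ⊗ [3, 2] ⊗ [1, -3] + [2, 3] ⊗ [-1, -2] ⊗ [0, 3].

Reconstruct entry (1,0,1) from the claimed factors: Σₗ aₗ[1]bₗ[0]cₗ[1] = (-3)·(3)·(-3) + (3)·(-1)·(3) = 18, but T[1,0,1] = 21. The claim is false.

No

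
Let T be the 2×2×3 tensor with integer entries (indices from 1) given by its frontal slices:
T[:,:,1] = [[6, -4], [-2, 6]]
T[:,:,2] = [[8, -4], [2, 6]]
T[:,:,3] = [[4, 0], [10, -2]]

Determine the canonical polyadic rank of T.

Lower bound: in the mode-3 unfolding of T (rows indexed by k, columns by (i,j)) the 3×3 minor on rows k ∈ {1, 2, 3}, columns (i,j) ∈ {(1,1), (1,2), (2,1)} is det [[6, -4, -2], [8, -4, 2], [4, 0, 10]] = 16 ≠ 0, so that unfolding has rank ≥ 3 and hence rank(T) ≥ 3 (CP rank is at least every unfolding rank, though it can be larger).
Upper bound: T is a sum of 3 rank-1 terms, T = (0, 1) ∘ (1, -1) ∘ (-2, -2, 2) + (1, -1) ∘ (1, -1) ∘ (4, 4, 0) + (1, 2) ∘ (1, 0) ∘ (2, 4, 4) (written with every a and b primitive with positive leading entry and the scale carried by c; CP decompositions are not unique, and this one is verified by expanding entrywise), so rank(T) ≤ 3.
These bounds meet, so rank(T) = 3.

3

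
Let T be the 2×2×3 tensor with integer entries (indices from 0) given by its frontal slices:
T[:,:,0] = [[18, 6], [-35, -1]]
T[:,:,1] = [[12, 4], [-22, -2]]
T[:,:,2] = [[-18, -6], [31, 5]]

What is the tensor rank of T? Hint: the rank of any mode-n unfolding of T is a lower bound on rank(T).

2

Lower bound: the mode-2 unfolding of T (rows indexed by j, columns by (i,k) = (0,0), (0,1), (0,2), (1,0), (1,1), (1,2)) is [[18, 12, -18, -35, -22, 31], [6, 4, -6, -1, -2, 5]].
There the 2×2 minor on rows j ∈ {0, 1}, columns (i,k) ∈ {(0,0), (1,0)} is det [[18, -35], [6, -1]] = 192 ≠ 0, so this unfolding has rank ≥ 2; CP rank is at least every unfolding rank, so rank(T) ≥ 2. (Unfolding ranks only ever bound the CP rank from below — rank(T) can be strictly larger than all of them — so the matching upper bound has to come from an explicit 2-term decomposition.)
Upper bound — finding two terms. Write S_k = T[:,:,k] for the frontal slices: S₀ = [[18, 6], [-35, -1]], S₁ = [[12, 4], [-22, -2]], S₂ = [[-18, -6], [31, 5]].
If T = a₁ ⊗ b₁ ⊗ c₁ + a₂ ⊗ b₂ ⊗ c₂ then each S_k = c₁[k]·a₁b₁ᵀ + c₂[k]·a₂b₂ᵀ. S₀ and S₁ are linearly independent, so a₁b₁ᵀ and a₂b₂ᵀ must span the same plane of matrices: they are the rank-1 matrices of the form x·S₀ + y·S₁.
det(x·S₀ + y·S₁) is 192·x² + 224·xy + 64·y² = 32·(3·x + 2·y)(2·x + y), vanishing at (x:y) = (2:-3) and (1:-2).
M₁ = 2·S₀ − 3·S₁ = [[0, 0], [-4, 4]] = (-4)·[0, 1][1, -1]ᵀ and M₂ = S₀ − 2·S₁ = [[-6, -2], [9, 3]] = −[2, -3][3, 1]ᵀ, so take a₁ = [0, 1], b₁ = [1, -1], a₂ = [2, -3], b₂ = [3, 1].
Each slice is an integer combination of E₁ = a₁b₁ᵀ and E₂ = a₂b₂ᵀ: S₀ = −8·E₁ + 3·E₂, S₁ = −4·E₁ + 2·E₂, S₂ = 4·E₁ − 3·E₂; reading off coefficients, c₁ = [-8, -4, 4] and c₂ = [3, 2, -3].
Hence T = [0, 1] ⊗ [1, -1] ⊗ [-8, -4, 4] + [2, -3] ⊗ [3, 1] ⊗ [3, 2, -3], so rank(T) ≤ 2.
These bounds meet, so rank(T) = 2.
Check entry T[1,1,1] = -2: (1)·(-1)·(-4) + (-3)·(1)·(2) = -2.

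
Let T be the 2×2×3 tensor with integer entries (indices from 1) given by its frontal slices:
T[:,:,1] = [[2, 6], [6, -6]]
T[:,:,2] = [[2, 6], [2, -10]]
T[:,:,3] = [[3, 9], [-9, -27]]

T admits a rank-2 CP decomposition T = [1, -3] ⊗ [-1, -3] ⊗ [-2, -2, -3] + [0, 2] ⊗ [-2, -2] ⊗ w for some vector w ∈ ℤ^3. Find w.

Subtract the known terms from T to get the rank-1 residual R = [0, 2] ⊗ [-2, -2] ⊗ w, so R[i,j,k] = a[i]·b[j]·w[k]. Pick indices with nonzero a[2]·b[1] = (2)·(-2) = -4. Only the fibre through (2,1,·) is needed: R[2,1,:] = T[2,1,:] − Σₗ aₗ[2]bₗ[1]cₗ = [6, 2, -9] − (-3)·(-1)·[-2, -2, -3] = [12, 8, 0]. Then w[k] = R[2,1,k] / -4 for each k, giving w = [12, 8, 0] / -4 = [-3, -2, 0].

w = [-3, -2, 0]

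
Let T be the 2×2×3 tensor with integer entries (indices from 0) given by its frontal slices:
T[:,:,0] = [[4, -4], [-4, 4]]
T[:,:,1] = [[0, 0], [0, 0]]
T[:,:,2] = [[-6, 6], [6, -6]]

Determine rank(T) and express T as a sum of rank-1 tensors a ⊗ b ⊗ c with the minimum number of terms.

rank(T) = 1

Lower bound: T ≠ 0 (e.g. T[0,0,0] = 4), so rank(T) ≥ 1.
Upper bound: the mode-1 fibre T[:,0,0] = [4, -4] gives a = (1, -1) (primitive direction); the mode-2 fibre T[0,:,0] = [4, -4] gives b = (1, -1); then c[k] = T[0,0,k] / (a[0]·b[0]) = [4, 0, -6] / 1 = (4, 0, -6).
Expanding (1, -1) ⊗ (1, -1) ⊗ (4, 0, -6) reproduces all 12 entries of T, so T = (1, -1) ⊗ (1, -1) ⊗ (4, 0, -6) and rank(T) ≤ 1.
These bounds meet, so rank(T) = 1.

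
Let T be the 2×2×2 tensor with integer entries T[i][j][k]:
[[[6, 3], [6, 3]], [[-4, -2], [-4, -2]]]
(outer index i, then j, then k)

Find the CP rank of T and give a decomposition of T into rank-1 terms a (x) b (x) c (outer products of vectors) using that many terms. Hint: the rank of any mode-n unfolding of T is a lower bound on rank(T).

Lower bound: T ≠ 0 (e.g. T[0,0,0] = 6), so rank(T) ≥ 1.
Upper bound: the mode-1 fibre T[:,0,0] = [6, -4] gives a = [3, -2] (primitive direction); the mode-2 fibre T[0,:,0] = [6, 6] gives b = [1, 1]; then c[k] = T[0,0,k] / (a[0]·b[0]) = [6, 3] / 3 = [2, 1].
Expanding [3, -2] (x) [1, 1] (x) [2, 1] reproduces all 8 entries of T, so T = [3, -2] (x) [1, 1] (x) [2, 1] and rank(T) ≤ 1.
These bounds meet, so rank(T) = 1.

rank(T) = 1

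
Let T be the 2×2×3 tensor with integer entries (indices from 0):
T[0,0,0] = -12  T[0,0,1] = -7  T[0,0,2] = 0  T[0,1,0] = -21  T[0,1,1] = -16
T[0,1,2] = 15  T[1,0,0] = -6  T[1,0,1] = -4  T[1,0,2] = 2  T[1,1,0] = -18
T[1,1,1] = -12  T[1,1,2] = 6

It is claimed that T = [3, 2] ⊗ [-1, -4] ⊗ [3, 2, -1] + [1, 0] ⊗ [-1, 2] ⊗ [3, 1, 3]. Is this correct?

No

Reconstruct entry (0,1,0) from the claimed factors: Σₗ aₗ[0]bₗ[1]cₗ[0] = (3)·(-4)·(3) + (1)·(2)·(3) = -30, but T[0,1,0] = -21. The claim is false.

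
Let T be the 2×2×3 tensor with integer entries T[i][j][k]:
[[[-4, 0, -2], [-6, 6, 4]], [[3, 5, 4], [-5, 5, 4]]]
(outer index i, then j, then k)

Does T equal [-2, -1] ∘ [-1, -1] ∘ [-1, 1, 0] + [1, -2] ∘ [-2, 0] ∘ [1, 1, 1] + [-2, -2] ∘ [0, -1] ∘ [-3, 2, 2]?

Reconstruct entry (0,1,0) from the claimed factors: Σₗ aₗ[0]bₗ[1]cₗ[0] = (-2)·(-1)·(-1) + (1)·(0)·(1) + (-2)·(-1)·(-3) = -8, but T[0,1,0] = -6. The claim is false.

No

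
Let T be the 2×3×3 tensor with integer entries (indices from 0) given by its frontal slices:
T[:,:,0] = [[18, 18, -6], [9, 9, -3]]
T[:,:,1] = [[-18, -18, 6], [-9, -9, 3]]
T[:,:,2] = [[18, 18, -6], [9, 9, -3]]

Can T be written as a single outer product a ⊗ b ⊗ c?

Yes

If T = a ⊗ b ⊗ c then every fibre of T is a multiple of the corresponding factor, so read the factors off the fibres through the nonzero entry T[0,0,0] = 18.
The mode-1 fibre T[:,0,0] = [18, 9] gives a = [2, 1] (primitive direction); the mode-2 fibre T[0,:,0] = [18, 18, -6] gives b = [3, 3, -1]; then c[k] = T[0,0,k] / (a[0]·b[0]) = [18, -18, 18] / 6 = [3, -3, 3].
Expanding [2, 1] ⊗ [3, 3, -1] ⊗ [3, -3, 3] reproduces all 18 entries of T, so T = [2, 1] ⊗ [3, 3, -1] ⊗ [3, -3, 3] and rank(T) ≤ 1.
Equivalently every frontal slice T[:,:,k] is c[k] times the rank-1 matrix [2, 1] ⊗ [3, 3, -1]. So T has rank 1 (it is nonzero).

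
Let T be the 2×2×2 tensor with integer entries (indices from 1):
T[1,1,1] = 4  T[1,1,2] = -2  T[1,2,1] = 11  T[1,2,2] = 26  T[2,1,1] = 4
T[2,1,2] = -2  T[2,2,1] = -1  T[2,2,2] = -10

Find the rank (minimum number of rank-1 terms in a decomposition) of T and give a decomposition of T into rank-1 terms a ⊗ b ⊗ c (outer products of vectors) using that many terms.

rank(T) = 2

Lower bound: the mode-1 unfolding of T (rows indexed by i, columns by (j,k) = (1,1), (1,2), (2,1), (2,2)) is [[4, -2, 11, 26], [4, -2, -1, -10]].
There the 2×2 minor on rows i ∈ {1, 2}, columns (j,k) ∈ {(1,1), (2,1)} is det [[4, 11], [4, -1]] = -48 ≠ 0, so this unfolding has rank ≥ 2; CP rank is at least every unfolding rank, so rank(T) ≥ 2. (Flattening ranks never certify an upper bound on CP rank; for that we must actually write T with 2 rank-1 terms.)
Upper bound — finding two terms. Write S_k = T[:,:,k] for the frontal slices: S₁ = [[4, 11], [4, -1]], S₂ = [[-2, 26], [-2, -10]].
If T = a₁ ⊗ b₁ ⊗ c₁ + a₂ ⊗ b₂ ⊗ c₂ then each S_k = c₁[k]·a₁b₁ᵀ + c₂[k]·a₂b₂ᵀ. S₁ and S₂ are linearly independent, so a₁b₁ᵀ and a₂b₂ᵀ must span the same plane of matrices: they are the rank-1 matrices of the form x·S₁ + y·S₂.
det(x·S₁ + y·S₂) is −48·x² − 120·xy + 72·y² = (-24)·(x + 3·y)(2·x − y), vanishing at (x:y) = (3:-1) and (1:2).
M₁ = 3·S₁ − S₂ = [[14, 7], [14, 7]] = 7·[1, 1][2, 1]ᵀ and M₂ = S₁ + 2·S₂ = [[0, 63], [0, -21]] = 21·[3, -1][0, 1]ᵀ, so take a₁ = [1, 1], b₁ = [2, 1], a₂ = [3, -1], b₂ = [0, 1].
Each slice is an integer combination of E₁ = a₁b₁ᵀ and E₂ = a₂b₂ᵀ: S₁ = 2·E₁ + 3·E₂, S₂ = −E₁ + 9·E₂; reading off coefficients, c₁ = [2, -1] and c₂ = [3, 9].
Hence T = [1, 1] ⊗ [2, 1] ⊗ [2, -1] + [3, -1] ⊗ [0, 1] ⊗ [3, 9], so rank(T) ≤ 2.
These bounds meet, so rank(T) = 2.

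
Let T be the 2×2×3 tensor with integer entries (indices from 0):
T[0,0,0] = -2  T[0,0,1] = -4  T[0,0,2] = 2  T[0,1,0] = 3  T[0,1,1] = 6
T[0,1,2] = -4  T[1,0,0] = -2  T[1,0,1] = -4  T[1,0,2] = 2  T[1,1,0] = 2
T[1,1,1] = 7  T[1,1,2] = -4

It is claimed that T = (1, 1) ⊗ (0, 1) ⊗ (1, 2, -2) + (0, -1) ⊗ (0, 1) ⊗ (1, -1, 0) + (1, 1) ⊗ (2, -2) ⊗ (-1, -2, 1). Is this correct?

Reconstruct entrywise from the claimed factors. For example, T[1,0,1] = -4 and Σₗ aₗ[1]bₗ[0]cₗ[1] = (1)·(0)·(2) + (-1)·(0)·(-1) + (1)·(2)·(-2) = -4; checking all 12 entries, every one matches. The claim holds.

Yes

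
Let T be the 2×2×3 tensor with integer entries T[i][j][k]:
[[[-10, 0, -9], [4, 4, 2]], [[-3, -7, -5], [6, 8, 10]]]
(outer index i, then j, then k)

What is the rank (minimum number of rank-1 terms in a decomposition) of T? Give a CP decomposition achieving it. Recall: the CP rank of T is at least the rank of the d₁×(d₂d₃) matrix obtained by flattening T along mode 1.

rank(T) = 3

Lower bound: in the mode-3 unfolding of T (rows indexed by k, columns by (i,j)) the 3×3 minor on rows k ∈ {0, 1, 2}, columns (i,j) ∈ {(0,0), (0,1), (1,0)} is det [[-10, 4, -3], [0, 4, -7], [-9, 2, -5]] = 204 ≠ 0, so that unfolding has rank ≥ 3 and hence rank(T) ≥ 3 (CP rank is at least every unfolding rank, though it can be larger).
Upper bound: T is a sum of 3 rank-1 terms, T = [1, -2] ⊗ [1, -2] ⊗ [0, 2, 1] + [2, -1] ⊗ [1, 2] ⊗ [-1, 1, -1] + [2, 1] ⊗ [1, -1] ⊗ [-4, -2, -4] (written with every a and b primitive with positive leading entry and the scale carried by c; CP decompositions are not unique, and this one is verified by expanding entrywise), so rank(T) ≤ 3.
These bounds meet, so rank(T) = 3.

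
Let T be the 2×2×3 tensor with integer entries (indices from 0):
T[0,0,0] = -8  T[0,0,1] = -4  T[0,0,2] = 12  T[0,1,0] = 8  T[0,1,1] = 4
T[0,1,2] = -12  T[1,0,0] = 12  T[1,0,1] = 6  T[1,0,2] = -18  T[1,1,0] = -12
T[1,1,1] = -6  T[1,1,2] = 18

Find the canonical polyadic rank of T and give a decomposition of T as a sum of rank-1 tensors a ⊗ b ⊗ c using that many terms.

Lower bound: T ≠ 0 (e.g. T[0,0,0] = -8), so rank(T) ≥ 1.
Upper bound: if T = a ⊗ b ⊗ c then every fibre of T is a multiple of the corresponding factor, so read the factors off the fibres through the nonzero entry T[0,0,0] = -8.
The mode-1 fibre T[:,0,0] = [-8, 12] gives a = (2, -3) (primitive direction); the mode-2 fibre T[0,:,0] = [-8, 8] gives b = (1, -1); then c[k] = T[0,0,k] / (a[0]·b[0]) = [-8, -4, 12] / 2 = (-4, -2, 6).
Expanding (2, -3) ⊗ (1, -1) ⊗ (-4, -2, 6) reproduces all 12 entries of T, so T = (2, -3) ⊗ (1, -1) ⊗ (-4, -2, 6) and rank(T) ≤ 1.
These bounds meet, so rank(T) = 1.
Check entry T[0,0,2] = 12: (2)·(1)·(6) = 12.

rank(T) = 1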